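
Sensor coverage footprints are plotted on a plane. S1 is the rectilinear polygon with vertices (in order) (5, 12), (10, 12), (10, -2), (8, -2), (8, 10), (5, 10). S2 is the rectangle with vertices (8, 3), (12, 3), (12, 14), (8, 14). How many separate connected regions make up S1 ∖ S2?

2

S1 ∖ S2 splits into 2 disjoint pieces (area 6, area 10).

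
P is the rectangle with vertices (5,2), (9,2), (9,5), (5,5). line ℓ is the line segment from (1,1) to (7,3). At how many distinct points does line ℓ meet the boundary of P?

1

The segment meets the boundary at (5,2.333).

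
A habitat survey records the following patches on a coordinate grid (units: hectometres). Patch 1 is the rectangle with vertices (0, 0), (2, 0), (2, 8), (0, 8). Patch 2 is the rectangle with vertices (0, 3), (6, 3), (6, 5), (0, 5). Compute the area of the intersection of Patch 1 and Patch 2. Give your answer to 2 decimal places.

|Patch 1∩Patch 2|: x∈[0,2], y∈[3,5] → 2·2 = 4.

4.00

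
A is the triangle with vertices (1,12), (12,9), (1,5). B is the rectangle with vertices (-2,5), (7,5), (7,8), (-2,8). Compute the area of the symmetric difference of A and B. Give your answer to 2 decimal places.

|A| = 38.5, |B| = 27, |A∩B| = 11.4545.
|A △ B| = |A| + |B| − 2·|A∩B| = 38.5 + 27 − 22.9091 = 42.59.

42.59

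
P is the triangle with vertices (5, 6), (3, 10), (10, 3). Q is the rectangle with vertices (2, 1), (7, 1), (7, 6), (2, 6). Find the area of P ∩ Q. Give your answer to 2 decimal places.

The intersection is the polygon with vertices (5,6), (7,6), (7,4.8).
By the shoelace formula its area is 1.20.

1.20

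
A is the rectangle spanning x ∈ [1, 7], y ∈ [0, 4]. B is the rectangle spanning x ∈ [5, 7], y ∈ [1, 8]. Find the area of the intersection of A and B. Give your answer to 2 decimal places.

6.00

|A∩B|: x∈[5,7], y∈[1,4] → 2·3 = 6.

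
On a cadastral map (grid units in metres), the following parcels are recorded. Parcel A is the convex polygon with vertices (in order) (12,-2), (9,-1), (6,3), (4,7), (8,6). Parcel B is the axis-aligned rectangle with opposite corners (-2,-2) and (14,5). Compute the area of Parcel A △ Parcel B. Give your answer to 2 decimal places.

97.00

|Parcel A| = 25.5, |Parcel B| = 112, |Parcel A∩Parcel B| = 20.25.
|Parcel A △ Parcel B| = |Parcel A| + |Parcel B| − 2·|Parcel A∩Parcel B| = 25.5 + 112 − 40.5 = 97.00.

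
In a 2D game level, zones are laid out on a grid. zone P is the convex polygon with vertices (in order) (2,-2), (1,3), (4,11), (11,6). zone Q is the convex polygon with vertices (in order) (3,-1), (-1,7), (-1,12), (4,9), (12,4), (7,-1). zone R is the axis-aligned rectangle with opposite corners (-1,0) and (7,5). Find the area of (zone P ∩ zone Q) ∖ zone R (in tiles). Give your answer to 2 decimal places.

|zone P ∩ zone Q| = 47.1372.
|(zone P ∩ zone Q) ∩ zone R| = 23.6389.
|(zone P ∩ zone Q) ∖ zone R| = 47.1372 − 23.6389 = 23.50.

23.50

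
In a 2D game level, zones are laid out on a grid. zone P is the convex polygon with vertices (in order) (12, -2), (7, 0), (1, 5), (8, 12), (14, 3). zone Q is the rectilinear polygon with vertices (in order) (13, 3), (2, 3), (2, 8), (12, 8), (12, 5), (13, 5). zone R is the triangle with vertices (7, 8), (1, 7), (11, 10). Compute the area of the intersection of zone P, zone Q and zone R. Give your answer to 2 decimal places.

The intersection is the polygon with vertices (3.857,7.857), (4.333,8), (7,8), (3.4,7.4).
By the shoelace formula its area is 0.88.

0.88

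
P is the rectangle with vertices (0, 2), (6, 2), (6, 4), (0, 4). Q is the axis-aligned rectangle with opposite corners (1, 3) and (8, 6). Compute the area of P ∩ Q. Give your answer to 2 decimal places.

|P∩Q|: x∈[1,6], y∈[3,4] → 5·1 = 5.

5.00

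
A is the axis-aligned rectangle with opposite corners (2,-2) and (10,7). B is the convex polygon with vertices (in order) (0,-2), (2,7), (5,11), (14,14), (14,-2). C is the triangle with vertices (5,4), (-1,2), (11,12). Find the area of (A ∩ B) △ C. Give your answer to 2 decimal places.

|A ∩ B| = 72.
|(A ∩ B) ∩ C| = 10.125.
|(A ∩ B) △ C| = 72 + 18 − 20.25 = 69.75.

69.75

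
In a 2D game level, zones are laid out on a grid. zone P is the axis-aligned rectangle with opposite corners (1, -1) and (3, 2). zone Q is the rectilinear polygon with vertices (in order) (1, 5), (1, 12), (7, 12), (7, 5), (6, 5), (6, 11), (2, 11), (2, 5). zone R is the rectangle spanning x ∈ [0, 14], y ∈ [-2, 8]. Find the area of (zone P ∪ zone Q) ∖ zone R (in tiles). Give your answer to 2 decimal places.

|zone P ∪ zone Q| = 24.
|(zone P ∪ zone Q) ∩ zone R| = 12.
|(zone P ∪ zone Q) ∖ zone R| = 24 − 12 = 12.00.

12.00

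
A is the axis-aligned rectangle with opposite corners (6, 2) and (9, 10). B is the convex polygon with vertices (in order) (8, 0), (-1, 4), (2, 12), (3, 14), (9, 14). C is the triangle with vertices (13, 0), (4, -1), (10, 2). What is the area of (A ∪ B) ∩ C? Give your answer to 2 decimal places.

The region (A ∪ B) ∩ C is the polygon with vertices (8,0), (6.941,0.471), (8.074,1.037).
By the shoelace formula its area is 0.57.

0.57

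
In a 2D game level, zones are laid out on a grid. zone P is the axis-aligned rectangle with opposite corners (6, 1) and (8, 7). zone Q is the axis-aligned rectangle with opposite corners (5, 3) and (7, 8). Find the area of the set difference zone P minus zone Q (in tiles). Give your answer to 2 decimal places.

8.00

|zone P∩zone Q|: x∈[6,7], y∈[3,7] → 1·4 = 4.
|zone P| = 12.
|zone P ∖ zone Q| = |zone P| − |zone P∩zone Q| = 12 − 4 = 8.00.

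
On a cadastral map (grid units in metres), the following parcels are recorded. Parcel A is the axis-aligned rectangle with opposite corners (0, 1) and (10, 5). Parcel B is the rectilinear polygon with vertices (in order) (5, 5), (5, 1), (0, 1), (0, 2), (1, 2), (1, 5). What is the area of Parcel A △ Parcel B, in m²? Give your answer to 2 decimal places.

|Parcel A| = 40, |Parcel B| = 17, |Parcel A∩Parcel B| = 17.
|Parcel A △ Parcel B| = |Parcel A| + |Parcel B| − 2·|Parcel A∩Parcel B| = 40 + 17 − 34 = 23.00.

23.00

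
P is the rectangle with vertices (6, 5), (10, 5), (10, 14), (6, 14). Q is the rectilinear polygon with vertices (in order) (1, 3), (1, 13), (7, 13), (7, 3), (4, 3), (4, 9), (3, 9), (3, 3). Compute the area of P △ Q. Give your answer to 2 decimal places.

74.00

|P| = 36, |Q| = 54, |P∩Q| = 8.
|P △ Q| = |P| + |Q| − 2·|P∩Q| = 36 + 54 − 16 = 74.00.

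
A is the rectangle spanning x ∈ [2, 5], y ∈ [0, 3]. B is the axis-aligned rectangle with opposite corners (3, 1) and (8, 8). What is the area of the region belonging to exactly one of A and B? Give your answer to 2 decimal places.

36.00

|A∩B|: x∈[3,5], y∈[1,3] → 2·2 = 4.
|A △ B| = |A| + |B| − 2·|A∩B| = 9 + 35 − 8 = 36.00.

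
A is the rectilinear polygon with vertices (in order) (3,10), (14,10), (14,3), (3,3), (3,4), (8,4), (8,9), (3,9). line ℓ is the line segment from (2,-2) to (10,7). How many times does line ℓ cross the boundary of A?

The segment meets the boundary at (8,4.75), (7.333,4), (6.444,3).

3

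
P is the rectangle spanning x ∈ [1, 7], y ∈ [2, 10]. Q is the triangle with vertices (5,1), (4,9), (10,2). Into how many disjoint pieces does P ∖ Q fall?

P ∖ Q is a single connected region.

1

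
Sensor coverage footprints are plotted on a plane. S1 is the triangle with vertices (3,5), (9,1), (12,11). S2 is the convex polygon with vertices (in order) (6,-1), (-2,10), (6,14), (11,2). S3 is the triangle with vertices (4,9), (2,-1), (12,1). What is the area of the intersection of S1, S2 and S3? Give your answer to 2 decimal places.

The intersection is the polygon with vertices (3.176,4.882), (3.231,5.154), (6,7), (9.692,3.308), (9,1).
By the shoelace formula its area is 17.51.

17.51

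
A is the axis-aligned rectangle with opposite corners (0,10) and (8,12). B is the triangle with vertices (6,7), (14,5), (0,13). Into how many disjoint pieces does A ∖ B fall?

A ∖ B splits into 2 disjoint pieces (area 9, area 4).

2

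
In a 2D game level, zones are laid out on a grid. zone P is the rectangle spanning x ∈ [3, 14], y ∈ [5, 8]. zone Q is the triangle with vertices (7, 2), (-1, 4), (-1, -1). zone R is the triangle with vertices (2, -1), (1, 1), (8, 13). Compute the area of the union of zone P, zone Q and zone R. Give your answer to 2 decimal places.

58.29

By inclusion–exclusion:
Individual areas: |zone P| = 33, |zone Q| = 20, |zone R| = 13.
|zone P∩zone Q| = 0.
|zone P∩zone R| = 3.0179.
|zone Q∩zone R| = 4.6905.
|zone P∩zone Q∩zone R| = 0.
|zone P ∪ zone Q ∪ zone R| = 66 − 7.7083 + 0 = 58.29.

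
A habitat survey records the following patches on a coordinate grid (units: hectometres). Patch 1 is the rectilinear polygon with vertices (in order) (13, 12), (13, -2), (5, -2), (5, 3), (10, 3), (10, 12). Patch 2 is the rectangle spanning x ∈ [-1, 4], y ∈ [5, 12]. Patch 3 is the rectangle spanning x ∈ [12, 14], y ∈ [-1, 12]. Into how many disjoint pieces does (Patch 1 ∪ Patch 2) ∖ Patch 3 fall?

2

(Patch 1 ∪ Patch 2) ∖ Patch 3 splits into 2 disjoint pieces (area 54, area 35).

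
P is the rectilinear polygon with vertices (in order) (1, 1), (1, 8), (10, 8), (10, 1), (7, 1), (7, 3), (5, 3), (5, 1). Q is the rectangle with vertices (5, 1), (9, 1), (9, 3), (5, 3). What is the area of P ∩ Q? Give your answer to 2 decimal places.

4.00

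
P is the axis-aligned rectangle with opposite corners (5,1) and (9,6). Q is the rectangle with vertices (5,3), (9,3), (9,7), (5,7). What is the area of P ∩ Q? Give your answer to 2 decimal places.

12.00

|P∩Q|: x∈[5,9], y∈[3,6] → 4·3 = 12.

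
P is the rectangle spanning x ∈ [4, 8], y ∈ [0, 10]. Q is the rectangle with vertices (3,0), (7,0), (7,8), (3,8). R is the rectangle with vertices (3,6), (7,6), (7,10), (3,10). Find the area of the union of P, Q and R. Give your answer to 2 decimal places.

By inclusion–exclusion:
Individual areas: |P| = 40, |Q| = 32, |R| = 16.
|P∩Q|: x∈[4,7], y∈[0,8] → 3·8 = 24.
|P∩R|: x∈[4,7], y∈[6,10] → 3·4 = 12.
|Q∩R|: x∈[3,7], y∈[6,8] → 4·2 = 8.
|P∩Q∩R| = 6.
|P ∪ Q ∪ R| = 88 − 44 + 6 = 50.00.

50.00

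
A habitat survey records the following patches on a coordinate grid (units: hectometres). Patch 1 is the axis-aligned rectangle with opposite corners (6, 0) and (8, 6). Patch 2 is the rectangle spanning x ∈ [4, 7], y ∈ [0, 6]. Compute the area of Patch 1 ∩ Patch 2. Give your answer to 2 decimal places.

|Patch 1∩Patch 2|: x∈[6,7], y∈[0,6] → 1·6 = 6.

6.00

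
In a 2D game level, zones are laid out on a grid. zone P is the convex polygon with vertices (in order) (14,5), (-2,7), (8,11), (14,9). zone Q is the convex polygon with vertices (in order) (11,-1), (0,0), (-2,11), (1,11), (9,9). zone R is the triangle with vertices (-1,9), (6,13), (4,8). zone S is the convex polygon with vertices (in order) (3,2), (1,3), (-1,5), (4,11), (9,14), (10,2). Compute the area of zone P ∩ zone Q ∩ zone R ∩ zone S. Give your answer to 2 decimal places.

The intersection is the polygon with vertices (4,8), (1.857,8.429), (2,8.6), (4.667,9.667).
By the shoelace formula its area is 2.08.

2.08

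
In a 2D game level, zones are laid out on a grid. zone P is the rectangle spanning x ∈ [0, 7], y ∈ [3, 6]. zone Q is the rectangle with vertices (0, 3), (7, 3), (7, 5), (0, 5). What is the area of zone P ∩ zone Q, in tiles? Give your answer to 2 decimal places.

|zone P∩zone Q|: x∈[0,7], y∈[3,5] → 7·2 = 14.

14.00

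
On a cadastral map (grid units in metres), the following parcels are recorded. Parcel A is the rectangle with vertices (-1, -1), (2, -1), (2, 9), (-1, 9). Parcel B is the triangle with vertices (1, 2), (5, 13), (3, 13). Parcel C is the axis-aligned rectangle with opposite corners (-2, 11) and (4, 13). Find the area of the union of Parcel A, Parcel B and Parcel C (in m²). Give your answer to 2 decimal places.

49.26

By inclusion–exclusion:
Individual areas: |Parcel A| = 30, |Parcel B| = 11, |Parcel C| = 12.
|Parcel A∩Parcel B| = 1.375.
|Parcel A∩Parcel C| = 0 (no overlap).
|Parcel B∩Parcel C| = 2.3636.
|Parcel A∩Parcel B∩Parcel C| = 0.
|Parcel A ∪ Parcel B ∪ Parcel C| = 53 − 3.7386 + 0 = 49.26.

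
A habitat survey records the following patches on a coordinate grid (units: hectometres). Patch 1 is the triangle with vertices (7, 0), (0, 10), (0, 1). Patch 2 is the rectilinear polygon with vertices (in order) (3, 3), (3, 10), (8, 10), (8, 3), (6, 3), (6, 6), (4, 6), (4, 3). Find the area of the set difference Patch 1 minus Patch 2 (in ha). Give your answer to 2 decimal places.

29.50

|Patch 1| = 31.5, |Patch 1∩Patch 2| = 2.
|Patch 1 ∖ Patch 2| = |Patch 1| − |Patch 1∩Patch 2| = 31.5 − 2 = 29.50.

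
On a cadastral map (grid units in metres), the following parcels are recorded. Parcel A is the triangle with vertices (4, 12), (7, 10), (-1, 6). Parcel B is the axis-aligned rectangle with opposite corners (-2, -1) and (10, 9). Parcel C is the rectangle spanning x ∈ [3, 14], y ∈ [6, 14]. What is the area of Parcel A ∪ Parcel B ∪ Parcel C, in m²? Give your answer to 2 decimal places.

188.35

By inclusion–exclusion:
Individual areas: |Parcel A| = 14, |Parcel B| = 120, |Parcel C| = 88.
|Parcel A∩Parcel B| = 5.25.
|Parcel A∩Parcel C| = 8.4.
|Parcel B∩Parcel C|: x∈[3,10], y∈[6,9] → 7·3 = 21.
|Parcel A∩Parcel B∩Parcel C| = 1.
|Parcel A ∪ Parcel B ∪ Parcel C| = 222 − 34.65 + 1 = 188.35.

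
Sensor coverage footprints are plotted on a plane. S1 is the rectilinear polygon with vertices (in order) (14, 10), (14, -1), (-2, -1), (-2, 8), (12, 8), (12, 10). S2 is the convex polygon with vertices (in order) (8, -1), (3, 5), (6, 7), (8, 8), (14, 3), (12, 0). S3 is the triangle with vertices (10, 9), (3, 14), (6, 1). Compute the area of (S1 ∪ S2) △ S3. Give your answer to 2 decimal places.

150.19

|S1 ∪ S2| = 148.
|(S1 ∪ S2) ∩ S3| = 17.9038.
|(S1 ∪ S2) △ S3| = 148 + 38 − 35.8077 = 150.19.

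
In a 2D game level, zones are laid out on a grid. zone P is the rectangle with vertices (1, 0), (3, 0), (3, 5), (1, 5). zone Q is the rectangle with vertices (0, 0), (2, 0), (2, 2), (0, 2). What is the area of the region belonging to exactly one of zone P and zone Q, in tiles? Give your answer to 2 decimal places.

|zone P∩zone Q|: x∈[1,2], y∈[0,2] → 1·2 = 2.
|zone P △ zone Q| = |zone P| + |zone Q| − 2·|zone P∩zone Q| = 10 + 4 − 4 = 10.00.

10.00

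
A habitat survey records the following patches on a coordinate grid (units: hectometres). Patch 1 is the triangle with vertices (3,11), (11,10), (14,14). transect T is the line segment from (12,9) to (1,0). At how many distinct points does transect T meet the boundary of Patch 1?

The segment lies entirely outside Patch 1 and never meets its boundary.

0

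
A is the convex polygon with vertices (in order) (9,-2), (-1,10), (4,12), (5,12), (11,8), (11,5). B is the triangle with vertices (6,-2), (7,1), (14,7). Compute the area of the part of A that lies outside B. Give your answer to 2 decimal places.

79.29

|A| = 84, |A∩B| = 4.7142.
|A ∖ B| = |A| − |A∩B| = 84 − 4.7142 = 79.29.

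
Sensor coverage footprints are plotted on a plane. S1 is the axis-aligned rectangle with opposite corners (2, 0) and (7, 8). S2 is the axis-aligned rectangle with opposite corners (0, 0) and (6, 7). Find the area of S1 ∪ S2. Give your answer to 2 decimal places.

By inclusion–exclusion:
Individual areas: |S1| = 40, |S2| = 42.
|S1∩S2|: x∈[2,6], y∈[0,7] → 4·7 = 28.
|S1 ∪ S2| = 82 − 28 = 54.00.

54.00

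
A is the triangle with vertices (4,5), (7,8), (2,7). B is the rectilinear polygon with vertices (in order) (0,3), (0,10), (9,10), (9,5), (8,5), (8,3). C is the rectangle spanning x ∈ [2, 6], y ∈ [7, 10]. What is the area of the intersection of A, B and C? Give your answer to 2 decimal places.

1.60

The intersection is the polygon with vertices (6,7.8), (6,7), (2,7).
By the shoelace formula its area is 1.60.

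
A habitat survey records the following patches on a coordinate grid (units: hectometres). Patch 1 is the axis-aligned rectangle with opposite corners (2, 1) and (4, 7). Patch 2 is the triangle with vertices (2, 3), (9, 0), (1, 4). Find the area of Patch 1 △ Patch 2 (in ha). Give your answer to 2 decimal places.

|Patch 1| = 12, |Patch 2| = 2, |Patch 1∩Patch 2| = 0.8571.
|Patch 1 △ Patch 2| = |Patch 1| + |Patch 2| − 2·|Patch 1∩Patch 2| = 12 + 2 − 1.7143 = 12.29.

12.29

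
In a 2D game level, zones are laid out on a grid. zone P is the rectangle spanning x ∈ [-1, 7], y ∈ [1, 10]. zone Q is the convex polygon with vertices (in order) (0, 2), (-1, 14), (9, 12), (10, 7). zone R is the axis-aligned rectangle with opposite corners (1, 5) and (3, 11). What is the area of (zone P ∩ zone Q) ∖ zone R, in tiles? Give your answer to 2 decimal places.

36.42

|zone P ∩ zone Q| = 46.4167.
|(zone P ∩ zone Q) ∩ zone R| = 10.
|(zone P ∩ zone Q) ∖ zone R| = 46.4167 − 10 = 36.42.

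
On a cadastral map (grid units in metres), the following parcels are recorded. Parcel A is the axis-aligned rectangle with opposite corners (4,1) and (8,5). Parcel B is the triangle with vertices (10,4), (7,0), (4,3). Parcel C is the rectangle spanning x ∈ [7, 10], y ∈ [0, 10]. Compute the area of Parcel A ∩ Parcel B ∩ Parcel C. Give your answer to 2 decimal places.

The intersection is the polygon with vertices (7.75,1), (7,1), (7,3.5), (8,3.667), (8,1.333).
By the shoelace formula its area is 2.54.

2.54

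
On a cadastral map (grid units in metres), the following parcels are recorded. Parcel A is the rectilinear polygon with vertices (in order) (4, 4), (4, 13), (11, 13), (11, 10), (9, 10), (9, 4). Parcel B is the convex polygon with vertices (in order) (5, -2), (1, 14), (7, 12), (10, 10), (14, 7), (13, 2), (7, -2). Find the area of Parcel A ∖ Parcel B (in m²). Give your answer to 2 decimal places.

|Parcel A| = 51, |Parcel A∩Parcel B| = 40.5.
|Parcel A ∖ Parcel B| = |Parcel A| − |Parcel A∩Parcel B| = 51 − 40.5 = 10.50.

10.50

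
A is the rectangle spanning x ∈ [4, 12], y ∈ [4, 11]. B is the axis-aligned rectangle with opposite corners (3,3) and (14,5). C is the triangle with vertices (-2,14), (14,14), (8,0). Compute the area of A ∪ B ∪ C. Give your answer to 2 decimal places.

By inclusion–exclusion:
Individual areas: |A| = 56, |B| = 22, |C| = 112.
|A∩B|: x∈[4,12], y∈[4,5] → 8·1 = 8.
|A∩C| = 48.9905.
|B∩C| = 9.1429.
|A∩B∩C| = 5.1429.
|A ∪ B ∪ C| = 190 − 66.1333 + 5.1429 = 129.01.

129.01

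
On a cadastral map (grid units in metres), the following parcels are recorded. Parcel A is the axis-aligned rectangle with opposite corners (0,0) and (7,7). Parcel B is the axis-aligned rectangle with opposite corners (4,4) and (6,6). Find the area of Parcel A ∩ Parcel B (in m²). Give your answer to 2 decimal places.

|Parcel A∩Parcel B|: x∈[4,6], y∈[4,6] → 2·2 = 4.

4.00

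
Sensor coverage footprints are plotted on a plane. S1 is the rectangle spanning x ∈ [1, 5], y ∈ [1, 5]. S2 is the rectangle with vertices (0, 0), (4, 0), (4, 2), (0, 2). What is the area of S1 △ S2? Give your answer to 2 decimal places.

18.00

|S1∩S2|: x∈[1,4], y∈[1,2] → 3·1 = 3.
|S1 △ S2| = |S1| + |S2| − 2·|S1∩S2| = 16 + 8 − 6 = 18.00.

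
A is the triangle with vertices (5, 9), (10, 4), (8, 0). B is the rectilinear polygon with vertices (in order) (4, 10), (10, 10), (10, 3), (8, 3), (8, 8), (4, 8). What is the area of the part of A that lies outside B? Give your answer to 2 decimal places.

|A| = 15, |A∩B| = 4.0833.
|A ∖ B| = |A| − |A∩B| = 15 − 4.0833 = 10.92.

10.92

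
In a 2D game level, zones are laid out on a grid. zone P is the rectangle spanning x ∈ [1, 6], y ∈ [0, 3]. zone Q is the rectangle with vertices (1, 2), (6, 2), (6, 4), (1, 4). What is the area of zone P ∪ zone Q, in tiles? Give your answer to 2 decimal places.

By inclusion–exclusion:
Individual areas: |zone P| = 15, |zone Q| = 10.
|zone P∩zone Q|: x∈[1,6], y∈[2,3] → 5·1 = 5.
|zone P ∪ zone Q| = 25 − 5 = 20.00.

20.00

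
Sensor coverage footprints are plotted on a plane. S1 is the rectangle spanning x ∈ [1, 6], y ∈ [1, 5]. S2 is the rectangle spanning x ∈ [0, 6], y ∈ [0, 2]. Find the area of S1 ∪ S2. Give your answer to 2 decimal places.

27.00

By inclusion–exclusion:
Individual areas: |S1| = 20, |S2| = 12.
|S1∩S2|: x∈[1,6], y∈[1,2] → 5·1 = 5.
|S1 ∪ S2| = 32 − 5 = 27.00.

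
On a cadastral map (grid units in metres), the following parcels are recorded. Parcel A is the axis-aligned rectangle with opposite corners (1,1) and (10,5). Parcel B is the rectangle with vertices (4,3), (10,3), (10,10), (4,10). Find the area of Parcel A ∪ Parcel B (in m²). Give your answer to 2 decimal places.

66.00

By inclusion–exclusion:
Individual areas: |Parcel A| = 36, |Parcel B| = 42.
|Parcel A∩Parcel B|: x∈[4,10], y∈[3,5] → 6·2 = 12.
|Parcel A ∪ Parcel B| = 78 − 12 = 66.00.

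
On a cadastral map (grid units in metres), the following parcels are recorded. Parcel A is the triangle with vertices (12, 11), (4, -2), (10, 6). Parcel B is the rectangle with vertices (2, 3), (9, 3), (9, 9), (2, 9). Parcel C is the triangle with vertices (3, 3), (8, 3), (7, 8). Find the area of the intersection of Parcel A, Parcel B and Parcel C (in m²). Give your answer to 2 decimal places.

The intersection is the polygon with vertices (7.75,3), (7.077,3), (7.774,4.132), (7.947,3.263).
By the shoelace formula its area is 0.49.

0.49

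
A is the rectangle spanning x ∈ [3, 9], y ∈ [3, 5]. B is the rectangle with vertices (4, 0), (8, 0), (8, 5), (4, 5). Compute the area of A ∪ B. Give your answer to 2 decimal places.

By inclusion–exclusion:
Individual areas: |A| = 12, |B| = 20.
|A∩B|: x∈[4,8], y∈[3,5] → 4·2 = 8.
|A ∪ B| = 32 − 8 = 24.00.

24.00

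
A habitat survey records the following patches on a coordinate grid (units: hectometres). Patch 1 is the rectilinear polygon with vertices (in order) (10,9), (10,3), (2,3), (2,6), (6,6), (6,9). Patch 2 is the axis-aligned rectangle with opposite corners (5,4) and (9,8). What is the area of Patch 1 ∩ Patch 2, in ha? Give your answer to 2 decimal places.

The intersection is the polygon with vertices (6,6), (6,8), (9,8), (9,4), (5,4), (5,6).
By the shoelace formula its area is 14.00.

14.00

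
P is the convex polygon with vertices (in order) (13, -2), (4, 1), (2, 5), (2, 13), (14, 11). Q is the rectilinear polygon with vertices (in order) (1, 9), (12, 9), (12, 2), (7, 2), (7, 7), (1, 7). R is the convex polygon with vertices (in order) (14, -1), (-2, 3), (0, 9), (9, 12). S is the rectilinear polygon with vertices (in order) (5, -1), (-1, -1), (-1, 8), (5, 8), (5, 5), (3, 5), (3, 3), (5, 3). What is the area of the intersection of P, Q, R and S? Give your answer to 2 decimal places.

3.00

The intersection is the polygon with vertices (2,7), (2,8), (5,8), (5,7).
By the shoelace formula its area is 3.00.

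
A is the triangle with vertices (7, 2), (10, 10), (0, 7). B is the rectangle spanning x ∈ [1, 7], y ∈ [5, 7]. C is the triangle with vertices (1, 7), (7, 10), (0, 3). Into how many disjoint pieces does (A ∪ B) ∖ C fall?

(A ∪ B) ∖ C splits into 2 disjoint pieces (area 0.678, area 28.8714).

2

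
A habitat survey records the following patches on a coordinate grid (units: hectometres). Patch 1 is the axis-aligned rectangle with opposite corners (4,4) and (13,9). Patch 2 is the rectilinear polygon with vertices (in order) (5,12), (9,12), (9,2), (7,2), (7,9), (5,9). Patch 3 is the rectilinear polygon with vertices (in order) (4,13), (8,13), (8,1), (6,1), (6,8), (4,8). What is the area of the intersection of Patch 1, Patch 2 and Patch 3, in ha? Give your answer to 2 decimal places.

5.00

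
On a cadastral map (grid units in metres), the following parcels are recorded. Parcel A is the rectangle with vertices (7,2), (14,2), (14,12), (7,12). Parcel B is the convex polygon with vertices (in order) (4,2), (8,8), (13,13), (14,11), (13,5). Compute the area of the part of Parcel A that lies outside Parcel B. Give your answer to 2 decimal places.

|Parcel A| = 70, |Parcel A∩Parcel B| = 39.
|Parcel A ∖ Parcel B| = |Parcel A| − |Parcel A∩Parcel B| = 70 − 39 = 31.00.

31.00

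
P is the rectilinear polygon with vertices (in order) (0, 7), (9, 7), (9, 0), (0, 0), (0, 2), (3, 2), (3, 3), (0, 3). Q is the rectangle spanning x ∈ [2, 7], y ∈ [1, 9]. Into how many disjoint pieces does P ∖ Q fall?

P ∖ Q splits into 2 disjoint pieces (area 8, area 23).

2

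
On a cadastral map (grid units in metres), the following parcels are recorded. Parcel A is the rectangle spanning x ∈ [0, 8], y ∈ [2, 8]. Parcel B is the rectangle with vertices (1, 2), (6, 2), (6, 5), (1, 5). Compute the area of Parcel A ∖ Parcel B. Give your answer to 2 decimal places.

|Parcel A∩Parcel B|: x∈[1,6], y∈[2,5] → 5·3 = 15.
|Parcel A| = 48.
|Parcel A ∖ Parcel B| = |Parcel A| − |Parcel A∩Parcel B| = 48 − 15 = 33.00.

33.00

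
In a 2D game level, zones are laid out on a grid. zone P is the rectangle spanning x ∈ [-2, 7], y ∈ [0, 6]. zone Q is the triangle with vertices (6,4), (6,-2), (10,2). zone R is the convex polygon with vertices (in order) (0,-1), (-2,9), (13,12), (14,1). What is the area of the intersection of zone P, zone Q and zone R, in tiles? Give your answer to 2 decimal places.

The intersection is the polygon with vertices (6,0), (6,4), (7,3.5), (7,0).
By the shoelace formula its area is 3.75.

3.75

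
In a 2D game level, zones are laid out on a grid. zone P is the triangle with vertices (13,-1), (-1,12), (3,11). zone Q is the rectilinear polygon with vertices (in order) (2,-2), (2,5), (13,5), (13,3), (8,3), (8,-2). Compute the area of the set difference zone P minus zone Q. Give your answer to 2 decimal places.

16.56

|zone P| = 19, |zone P∩zone Q| = 2.4359.
|zone P ∖ zone Q| = |zone P| − |zone P∩zone Q| = 19 − 2.4359 = 16.56.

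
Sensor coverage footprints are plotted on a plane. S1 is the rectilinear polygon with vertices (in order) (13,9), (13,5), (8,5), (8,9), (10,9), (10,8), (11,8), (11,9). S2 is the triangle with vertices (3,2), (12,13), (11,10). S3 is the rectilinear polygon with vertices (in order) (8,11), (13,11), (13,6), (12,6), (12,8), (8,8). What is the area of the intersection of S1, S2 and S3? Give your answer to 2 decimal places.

The intersection is the polygon with vertices (8.727,9), (10,9), (9,8), (8,8), (8,8.111).
By the shoelace formula its area is 1.18.

1.18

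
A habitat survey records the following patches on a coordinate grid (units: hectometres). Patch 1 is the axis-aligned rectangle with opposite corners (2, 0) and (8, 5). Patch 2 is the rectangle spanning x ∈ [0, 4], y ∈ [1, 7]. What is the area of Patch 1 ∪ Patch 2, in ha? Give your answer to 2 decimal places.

By inclusion–exclusion:
Individual areas: |Patch 1| = 30, |Patch 2| = 24.
|Patch 1∩Patch 2|: x∈[2,4], y∈[1,5] → 2·4 = 8.
|Patch 1 ∪ Patch 2| = 54 − 8 = 46.00.

46.00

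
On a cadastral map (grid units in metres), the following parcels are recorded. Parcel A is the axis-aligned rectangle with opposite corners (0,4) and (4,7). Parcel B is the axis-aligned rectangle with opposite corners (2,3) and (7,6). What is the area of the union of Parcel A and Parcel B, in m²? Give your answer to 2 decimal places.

23.00

By inclusion–exclusion:
Individual areas: |Parcel A| = 12, |Parcel B| = 15.
|Parcel A∩Parcel B|: x∈[2,4], y∈[4,6] → 2·2 = 4.
|Parcel A ∪ Parcel B| = 27 − 4 = 23.00.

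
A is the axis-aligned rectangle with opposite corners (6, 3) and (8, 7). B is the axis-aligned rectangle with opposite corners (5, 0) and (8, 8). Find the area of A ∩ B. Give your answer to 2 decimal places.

8.00

|A∩B|: x∈[6,8], y∈[3,7] → 2·4 = 8.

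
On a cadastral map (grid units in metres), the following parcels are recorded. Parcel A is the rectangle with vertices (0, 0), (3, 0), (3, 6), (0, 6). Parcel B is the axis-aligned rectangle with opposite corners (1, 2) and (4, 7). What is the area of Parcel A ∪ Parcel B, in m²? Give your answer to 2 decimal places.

25.00

By inclusion–exclusion:
Individual areas: |Parcel A| = 18, |Parcel B| = 15.
|Parcel A∩Parcel B|: x∈[1,3], y∈[2,6] → 2·4 = 8.
|Parcel A ∪ Parcel B| = 33 − 8 = 25.00.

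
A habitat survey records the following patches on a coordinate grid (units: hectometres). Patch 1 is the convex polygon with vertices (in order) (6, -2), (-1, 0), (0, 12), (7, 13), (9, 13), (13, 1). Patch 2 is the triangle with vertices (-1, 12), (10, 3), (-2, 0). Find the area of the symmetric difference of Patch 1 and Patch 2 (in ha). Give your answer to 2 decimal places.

|Patch 1| = 158, |Patch 2| = 70.5, |Patch 1∩Patch 2| = 59.0106.
|Patch 1 △ Patch 2| = |Patch 1| + |Patch 2| − 2·|Patch 1∩Patch 2| = 158 + 70.5 − 118.0213 = 110.48.

110.48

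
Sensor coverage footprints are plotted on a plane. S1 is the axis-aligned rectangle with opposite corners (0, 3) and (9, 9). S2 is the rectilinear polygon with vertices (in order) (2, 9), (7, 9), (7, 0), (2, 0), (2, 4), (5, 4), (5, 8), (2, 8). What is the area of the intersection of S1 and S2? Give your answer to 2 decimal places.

The intersection is the polygon with vertices (7,9), (7,3), (2,3), (2,4), (5,4), (5,8), (2,8), (2,9).
By the shoelace formula its area is 18.00.

18.00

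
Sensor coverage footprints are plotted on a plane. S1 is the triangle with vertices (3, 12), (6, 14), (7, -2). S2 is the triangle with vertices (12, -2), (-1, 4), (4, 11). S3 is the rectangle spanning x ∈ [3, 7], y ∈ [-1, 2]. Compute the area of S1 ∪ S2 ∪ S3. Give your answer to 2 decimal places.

By inclusion–exclusion:
Individual areas: |S1| = 25, |S2| = 60.5, |S3| = 12.
|S1∩S2| = 13.5741.
|S1∩S3| = 1.6741.
|S2∩S3| = 3.1026.
|S1∩S2∩S3| = 1.0807.
|S1 ∪ S2 ∪ S3| = 97.5 − 18.3508 + 1.0807 = 80.23.

80.23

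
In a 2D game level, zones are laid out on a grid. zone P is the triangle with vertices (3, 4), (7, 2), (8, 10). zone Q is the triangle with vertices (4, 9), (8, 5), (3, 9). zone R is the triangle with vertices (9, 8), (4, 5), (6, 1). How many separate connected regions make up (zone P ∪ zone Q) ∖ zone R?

(zone P ∪ zone Q) ∖ zone R splits into 3 disjoint pieces (area 0.4706, area 8.1751, area 0.0043).

3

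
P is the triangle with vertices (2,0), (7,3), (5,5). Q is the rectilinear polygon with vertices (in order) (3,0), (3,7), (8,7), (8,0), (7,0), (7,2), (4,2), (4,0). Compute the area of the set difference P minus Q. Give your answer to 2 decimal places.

1.07

|P| = 8, |P∩Q| = 6.9333.
|P ∖ Q| = |P| − |P∩Q| = 8 − 6.9333 = 1.07.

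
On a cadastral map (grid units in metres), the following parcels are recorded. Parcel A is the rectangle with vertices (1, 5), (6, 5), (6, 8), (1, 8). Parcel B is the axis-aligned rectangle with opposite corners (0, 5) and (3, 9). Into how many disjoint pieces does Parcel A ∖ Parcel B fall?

Parcel A ∖ Parcel B is a single connected region.

1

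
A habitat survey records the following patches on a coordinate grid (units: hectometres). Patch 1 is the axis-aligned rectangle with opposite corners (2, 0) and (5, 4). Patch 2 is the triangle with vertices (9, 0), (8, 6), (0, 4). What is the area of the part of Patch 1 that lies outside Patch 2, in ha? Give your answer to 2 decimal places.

|Patch 1| = 12, |Patch 1∩Patch 2| = 4.6667.
|Patch 1 ∖ Patch 2| = |Patch 1| − |Patch 1∩Patch 2| = 12 − 4.6667 = 7.33.

7.33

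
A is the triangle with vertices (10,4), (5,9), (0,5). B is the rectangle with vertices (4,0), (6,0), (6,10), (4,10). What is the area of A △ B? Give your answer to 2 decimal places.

26.30

|A| = 22.5, |B| = 20, |A∩B| = 8.1.
|A △ B| = |A| + |B| − 2·|A∩B| = 22.5 + 20 − 16.2 = 26.30.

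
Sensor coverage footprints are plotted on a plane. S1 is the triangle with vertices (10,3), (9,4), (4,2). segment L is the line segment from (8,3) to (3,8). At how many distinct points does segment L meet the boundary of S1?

1

The segment meets the boundary at (7.571,3.429).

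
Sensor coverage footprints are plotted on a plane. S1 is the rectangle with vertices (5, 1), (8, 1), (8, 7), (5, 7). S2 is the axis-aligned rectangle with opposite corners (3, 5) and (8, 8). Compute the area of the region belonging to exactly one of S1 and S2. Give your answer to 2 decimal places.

|S1∩S2|: x∈[5,8], y∈[5,7] → 3·2 = 6.
|S1 △ S2| = |S1| + |S2| − 2·|S1∩S2| = 18 + 15 − 12 = 21.00.

21.00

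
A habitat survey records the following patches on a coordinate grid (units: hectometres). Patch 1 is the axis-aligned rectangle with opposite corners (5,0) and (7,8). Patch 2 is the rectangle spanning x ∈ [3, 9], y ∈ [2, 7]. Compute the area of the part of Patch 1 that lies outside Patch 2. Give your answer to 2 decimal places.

|Patch 1∩Patch 2|: x∈[5,7], y∈[2,7] → 2·5 = 10.
|Patch 1| = 16.
|Patch 1 ∖ Patch 2| = |Patch 1| − |Patch 1∩Patch 2| = 16 − 10 = 6.00.

6.00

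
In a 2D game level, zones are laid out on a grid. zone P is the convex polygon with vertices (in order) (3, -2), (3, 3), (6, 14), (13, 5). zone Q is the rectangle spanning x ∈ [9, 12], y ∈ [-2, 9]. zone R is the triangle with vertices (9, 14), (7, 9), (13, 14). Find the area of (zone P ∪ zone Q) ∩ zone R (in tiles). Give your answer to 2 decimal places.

The region (zone P ∪ zone Q) ∩ zone R is the polygon with vertices (8.753,10.461), (7,9), (7.981,11.453).
By the shoelace formula its area is 1.43.

1.43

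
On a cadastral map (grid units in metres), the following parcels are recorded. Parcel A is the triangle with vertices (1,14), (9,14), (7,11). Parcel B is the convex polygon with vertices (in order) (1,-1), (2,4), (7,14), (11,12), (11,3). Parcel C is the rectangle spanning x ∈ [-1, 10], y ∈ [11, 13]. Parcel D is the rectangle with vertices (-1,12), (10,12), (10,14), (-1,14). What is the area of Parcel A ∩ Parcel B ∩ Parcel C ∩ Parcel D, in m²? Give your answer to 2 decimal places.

1.75

The intersection is the polygon with vertices (6.5,13), (8.333,13), (7.667,12), (6,12).
By the shoelace formula its area is 1.75.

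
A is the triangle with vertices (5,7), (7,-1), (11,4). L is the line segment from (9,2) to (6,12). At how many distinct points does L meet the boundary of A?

The segment meets the boundary at (7.941,5.529).

1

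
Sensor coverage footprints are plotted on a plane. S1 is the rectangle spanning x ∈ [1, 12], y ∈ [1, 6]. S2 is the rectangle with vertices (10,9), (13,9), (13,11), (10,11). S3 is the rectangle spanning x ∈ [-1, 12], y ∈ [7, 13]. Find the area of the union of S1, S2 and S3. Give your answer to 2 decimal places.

135.00

By inclusion–exclusion:
Individual areas: |S1| = 55, |S2| = 6, |S3| = 78.
|S1∩S2| = 0 (no overlap).
|S1∩S3| = 0 (no overlap).
|S2∩S3|: x∈[10,12], y∈[9,11] → 2·2 = 4.
|S1∩S2∩S3| = 0.
|S1 ∪ S2 ∪ S3| = 139 − 4 + 0 = 135.00.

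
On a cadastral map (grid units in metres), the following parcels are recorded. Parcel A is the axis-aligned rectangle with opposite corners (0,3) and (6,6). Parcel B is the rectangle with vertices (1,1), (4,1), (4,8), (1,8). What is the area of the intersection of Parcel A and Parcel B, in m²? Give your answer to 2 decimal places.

|Parcel A∩Parcel B|: x∈[1,4], y∈[3,6] → 3·3 = 9.

9.00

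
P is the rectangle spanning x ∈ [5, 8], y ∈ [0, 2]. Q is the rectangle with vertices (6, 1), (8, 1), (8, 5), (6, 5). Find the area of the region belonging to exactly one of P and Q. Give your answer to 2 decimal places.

|P∩Q|: x∈[6,8], y∈[1,2] → 2·1 = 2.
|P △ Q| = |P| + |Q| − 2·|P∩Q| = 6 + 8 − 4 = 10.00.

10.00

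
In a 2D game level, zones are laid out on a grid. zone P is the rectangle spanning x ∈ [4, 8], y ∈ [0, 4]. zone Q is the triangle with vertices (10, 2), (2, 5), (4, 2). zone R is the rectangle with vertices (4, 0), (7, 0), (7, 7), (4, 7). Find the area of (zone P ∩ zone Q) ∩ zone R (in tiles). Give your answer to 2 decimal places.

4.98

The region (zone P ∩ zone Q) ∩ zone R is the polygon with vertices (4,2), (4,4), (4.667,4), (7,3.125), (7,2).
By the shoelace formula its area is 4.98.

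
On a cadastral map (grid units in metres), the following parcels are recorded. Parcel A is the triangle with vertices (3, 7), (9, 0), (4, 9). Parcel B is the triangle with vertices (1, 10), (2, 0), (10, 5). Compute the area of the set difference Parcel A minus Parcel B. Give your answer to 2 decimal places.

|Parcel A| = 9.5, |Parcel A∩Parcel B| = 7.8394.
|Parcel A ∖ Parcel B| = |Parcel A| − |Parcel A∩Parcel B| = 9.5 − 7.8394 = 1.66.

1.66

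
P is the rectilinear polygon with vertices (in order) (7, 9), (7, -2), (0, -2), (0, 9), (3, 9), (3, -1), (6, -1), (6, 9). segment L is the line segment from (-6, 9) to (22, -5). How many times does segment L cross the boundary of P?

4

The segment meets the boundary at (7,2.5), (6,3), (3,4.5), (0,6).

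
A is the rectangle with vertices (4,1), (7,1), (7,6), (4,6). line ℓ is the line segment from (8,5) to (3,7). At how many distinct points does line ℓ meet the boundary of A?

The segment meets the boundary at (5.5,6), (7,5.4).

2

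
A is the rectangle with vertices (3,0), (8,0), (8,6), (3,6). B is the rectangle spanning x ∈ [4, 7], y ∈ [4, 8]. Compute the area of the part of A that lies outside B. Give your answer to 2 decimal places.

24.00

|A∩B|: x∈[4,7], y∈[4,6] → 3·2 = 6.
|A| = 30.
|A ∖ B| = |A| − |A∩B| = 30 − 6 = 24.00.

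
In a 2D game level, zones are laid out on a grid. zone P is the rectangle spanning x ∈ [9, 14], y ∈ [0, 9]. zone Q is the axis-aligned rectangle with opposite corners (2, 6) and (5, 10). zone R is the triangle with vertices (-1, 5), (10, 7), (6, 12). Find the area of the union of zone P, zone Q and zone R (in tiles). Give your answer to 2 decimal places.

By inclusion–exclusion:
Individual areas: |zone P| = 45, |zone Q| = 12, |zone R| = 31.5.
|zone P∩zone Q| = 0 (no overlap).
|zone P∩zone R| = 0.7159.
|zone Q∩zone R| = 9.9773.
|zone P∩zone Q∩zone R| = 0.
|zone P ∪ zone Q ∪ zone R| = 88.5 − 10.6932 + 0 = 77.81.

77.81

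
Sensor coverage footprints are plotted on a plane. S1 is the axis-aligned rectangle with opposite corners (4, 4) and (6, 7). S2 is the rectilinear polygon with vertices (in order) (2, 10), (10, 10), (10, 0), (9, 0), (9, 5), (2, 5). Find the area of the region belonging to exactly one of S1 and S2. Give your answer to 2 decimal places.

43.00

|S1| = 6, |S2| = 45, |S1∩S2| = 4.
|S1 △ S2| = |S1| + |S2| − 2·|S1∩S2| = 6 + 45 − 8 = 43.00.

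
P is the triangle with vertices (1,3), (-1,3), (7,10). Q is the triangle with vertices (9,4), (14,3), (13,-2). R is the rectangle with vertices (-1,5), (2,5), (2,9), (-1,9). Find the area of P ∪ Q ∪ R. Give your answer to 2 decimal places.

By inclusion–exclusion:
Individual areas: |P| = 7, |Q| = 13, |R| = 12.
|P∩Q| = 0.
|P∩R| = 0.2232.
|Q∩R| = 0.
|P∩Q∩R| = 0.
|P ∪ Q ∪ R| = 32 − 0.2232 + 0 = 31.78.

31.78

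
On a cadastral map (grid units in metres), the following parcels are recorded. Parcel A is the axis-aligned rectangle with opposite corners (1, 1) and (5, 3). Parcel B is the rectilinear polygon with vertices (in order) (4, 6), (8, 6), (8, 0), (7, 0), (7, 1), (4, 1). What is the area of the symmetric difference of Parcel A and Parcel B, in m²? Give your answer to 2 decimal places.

25.00

|Parcel A| = 8, |Parcel B| = 21, |Parcel A∩Parcel B| = 2.
|Parcel A △ Parcel B| = |Parcel A| + |Parcel B| − 2·|Parcel A∩Parcel B| = 8 + 21 − 4 = 25.00.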